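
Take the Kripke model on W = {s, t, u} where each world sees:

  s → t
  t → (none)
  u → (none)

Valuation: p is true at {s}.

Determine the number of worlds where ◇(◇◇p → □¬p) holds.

1

s: successors {t}; ◇◇p → □¬p there: t:T. ✓
t: no successors, so ◇(◇◇p → □¬p) fails. ✗
u: no successors, so ◇(◇◇p → □¬p) fails. ✗
Satisfying worlds: {s}.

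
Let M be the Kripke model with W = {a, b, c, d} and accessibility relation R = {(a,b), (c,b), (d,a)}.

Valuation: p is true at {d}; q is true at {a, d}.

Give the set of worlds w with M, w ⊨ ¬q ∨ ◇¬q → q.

{a, d}

a: ¬q ∨ ◇¬q is T, q is T. ✓
b: ¬q ∨ ◇¬q is T, q is F. ✗
c: ¬q ∨ ◇¬q is T, q is F. ✗
d: ¬q ∨ ◇¬q is F, q is T. ✓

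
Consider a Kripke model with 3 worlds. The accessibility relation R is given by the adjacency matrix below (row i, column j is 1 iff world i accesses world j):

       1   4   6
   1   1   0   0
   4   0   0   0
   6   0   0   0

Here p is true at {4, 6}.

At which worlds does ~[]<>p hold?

1: []<>p is F. ✓
4: []<>p is T. ✗
6: []<>p is T. ✗

{1}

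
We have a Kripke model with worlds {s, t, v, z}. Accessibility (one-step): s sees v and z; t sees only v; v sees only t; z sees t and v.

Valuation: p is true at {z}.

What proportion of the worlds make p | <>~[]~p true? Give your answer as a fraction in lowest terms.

1/4

s: p is F, <>~[]~p is F. ✗
t: p is F, <>~[]~p is F. ✗
v: p is F, <>~[]~p is F. ✗
z: p is T, <>~[]~p is F. ✓
That's 1 of 4 worlds, so 1/4.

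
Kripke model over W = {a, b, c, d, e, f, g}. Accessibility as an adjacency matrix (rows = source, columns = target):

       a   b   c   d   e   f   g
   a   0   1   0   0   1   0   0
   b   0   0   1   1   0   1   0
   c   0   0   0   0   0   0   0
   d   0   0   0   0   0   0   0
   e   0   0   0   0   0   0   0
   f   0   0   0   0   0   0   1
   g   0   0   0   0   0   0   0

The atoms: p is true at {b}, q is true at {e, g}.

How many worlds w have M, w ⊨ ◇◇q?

a: successors {b, e}; ◇q there: b:F, e:F. ✗
b: successors {c, d, f}; ◇q there: c:F, d:F, f:T. ✓
c: no successors, so ◇◇q fails. ✗
d: no successors, so ◇◇q fails. ✗
e: no successors, so ◇◇q fails. ✗
f: successors {g}; ◇q there: g:F. ✗
g: no successors, so ◇◇q fails. ✗
Satisfying worlds: {b}.

1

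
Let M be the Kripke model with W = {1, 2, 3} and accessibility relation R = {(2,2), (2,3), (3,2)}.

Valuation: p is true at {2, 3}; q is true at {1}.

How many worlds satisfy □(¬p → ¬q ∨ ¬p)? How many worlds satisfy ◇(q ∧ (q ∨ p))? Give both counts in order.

3 and 0

For □(¬p → ¬q ∨ ¬p):
1: no successors, so □(¬p → ¬q ∨ ¬p) holds vacuously. ✓
2: successors {2, 3}; ¬p → ¬q ∨ ¬p there: 2:T, 3:T. ✓
3: successors {2}; ¬p → ¬q ∨ ¬p there: 2:T. ✓
— 3 worlds.
For ◇(q ∧ (q ∨ p)):
1: no successors, so ◇(q ∧ (q ∨ p)) fails. ✗
2: successors {2, 3}; q ∧ (q ∨ p) there: 2:F, 3:F. ✗
3: successors {2}; q ∧ (q ∨ p) there: 2:F. ✗
— 0 worlds.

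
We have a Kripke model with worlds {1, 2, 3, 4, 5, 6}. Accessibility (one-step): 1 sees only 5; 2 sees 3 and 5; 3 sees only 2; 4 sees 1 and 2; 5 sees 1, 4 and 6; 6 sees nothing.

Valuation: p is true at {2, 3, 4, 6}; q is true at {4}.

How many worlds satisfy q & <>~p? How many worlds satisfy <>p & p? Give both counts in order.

1 and 3

For q & <>~p:
1: q is F, <>~p is T. ✗
2: q is F, <>~p is T. ✗
3: q is F, <>~p is F. ✗
4: q is T, <>~p is T. ✓
5: q is F, <>~p is T. ✗
6: q is F, <>~p is F. ✗
— 1 world.
For <>p & p:
1: <>p is F, p is F. ✗
2: <>p is T, p is T. ✓
3: <>p is T, p is T. ✓
4: <>p is T, p is T. ✓
5: <>p is T, p is F. ✗
6: <>p is F, p is T. ✗
— 3 worlds.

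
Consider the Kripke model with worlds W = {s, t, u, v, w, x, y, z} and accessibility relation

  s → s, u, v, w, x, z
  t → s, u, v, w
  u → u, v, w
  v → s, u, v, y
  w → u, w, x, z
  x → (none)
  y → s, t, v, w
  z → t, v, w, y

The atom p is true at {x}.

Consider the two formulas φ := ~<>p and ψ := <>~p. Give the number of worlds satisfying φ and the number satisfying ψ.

6 and 7

For ~<>p:
s: <>p is T. ✗
t: <>p is F. ✓
u: <>p is F. ✓
v: <>p is F. ✓
w: <>p is T. ✗
x: <>p is F. ✓
y: <>p is F. ✓
z: <>p is F. ✓
— 6 worlds.
For <>~p:
s: successors {s, u, v, w, x, z}; ~p there: s:T, u:T, v:T, w:T, x:F, z:T. ✓
t: successors {s, u, v, w}; ~p there: s:T, u:T, v:T, w:T. ✓
u: successors {u, v, w}; ~p there: u:T, v:T, w:T. ✓
v: successors {s, u, v, y}; ~p there: s:T, u:T, v:T, y:T. ✓
w: successors {u, w, x, z}; ~p there: u:T, w:T, x:F, z:T. ✓
x: no successors, so <>~p fails. ✗
y: successors {s, t, v, w}; ~p there: s:T, t:T, v:T, w:T. ✓
z: successors {t, v, w, y}; ~p there: t:T, v:T, w:T, y:T. ✓
— 7 worlds.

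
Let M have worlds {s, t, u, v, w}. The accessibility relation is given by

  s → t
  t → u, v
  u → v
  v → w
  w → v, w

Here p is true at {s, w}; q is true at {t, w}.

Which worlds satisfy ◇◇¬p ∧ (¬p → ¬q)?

{s, v, w}

s: ◇◇¬p is T, ¬p → ¬q is T. ✓
t: ◇◇¬p is T, ¬p → ¬q is F. ✗
u: ◇◇¬p is F, ¬p → ¬q is T. ✗
v: ◇◇¬p is T, ¬p → ¬q is T. ✓
w: ◇◇¬p is T, ¬p → ¬q is T. ✓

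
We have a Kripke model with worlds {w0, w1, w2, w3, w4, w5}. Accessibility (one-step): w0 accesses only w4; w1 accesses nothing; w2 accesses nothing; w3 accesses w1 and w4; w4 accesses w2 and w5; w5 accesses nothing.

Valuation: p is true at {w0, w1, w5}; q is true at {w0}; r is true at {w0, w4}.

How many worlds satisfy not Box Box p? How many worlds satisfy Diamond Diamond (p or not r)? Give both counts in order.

2 and 2

For not Box Box p:
w0: Box Box p is F. ✓
w1: Box Box p is T. ✗
w2: Box Box p is T. ✗
w3: Box Box p is F. ✓
w4: Box Box p is T. ✗
w5: Box Box p is T. ✗
— 2 worlds.
For Diamond Diamond (p or not r):
w0: successors {w4}; Diamond (p or not r) there: w4:T. ✓
w1: no successors, so Diamond Diamond (p or not r) fails. ✗
w2: no successors, so Diamond Diamond (p or not r) fails. ✗
w3: successors {w1, w4}; Diamond (p or not r) there: w1:F, w4:T. ✓
w4: successors {w2, w5}; Diamond (p or not r) there: w2:F, w5:F. ✗
w5: no successors, so Diamond Diamond (p or not r) fails. ✗
— 2 worlds.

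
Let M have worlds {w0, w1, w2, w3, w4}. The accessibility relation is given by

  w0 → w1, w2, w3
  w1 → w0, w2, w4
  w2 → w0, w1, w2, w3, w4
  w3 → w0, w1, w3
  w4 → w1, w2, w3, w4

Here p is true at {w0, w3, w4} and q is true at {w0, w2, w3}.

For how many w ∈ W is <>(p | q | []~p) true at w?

5

w0: successors {w1, w2, w3}; p | q | []~p there: w1:F, w2:T, w3:T. ✓
w1: successors {w0, w2, w4}; p | q | []~p there: w0:T, w2:T, w4:T. ✓
w2: successors {w0, w1, w2, w3, w4}; p | q | []~p there: w0:T, w1:F, w2:T, w3:T, w4:T. ✓
w3: successors {w0, w1, w3}; p | q | []~p there: w0:T, w1:F, w3:T. ✓
w4: successors {w1, w2, w3, w4}; p | q | []~p there: w1:F, w2:T, w3:T, w4:T. ✓
Satisfying worlds: {w0, w1, w2, w3, w4}.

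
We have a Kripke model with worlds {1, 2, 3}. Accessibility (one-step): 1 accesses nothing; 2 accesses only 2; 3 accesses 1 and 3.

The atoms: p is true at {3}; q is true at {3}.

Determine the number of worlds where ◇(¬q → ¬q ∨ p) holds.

1: no successors, so ◇(¬q → ¬q ∨ p) fails. ✗
2: successors {2}; ¬q → ¬q ∨ p there: 2:T. ✓
3: successors {1, 3}; ¬q → ¬q ∨ p there: 1:T, 3:T. ✓
Satisfying worlds: {2, 3}.

2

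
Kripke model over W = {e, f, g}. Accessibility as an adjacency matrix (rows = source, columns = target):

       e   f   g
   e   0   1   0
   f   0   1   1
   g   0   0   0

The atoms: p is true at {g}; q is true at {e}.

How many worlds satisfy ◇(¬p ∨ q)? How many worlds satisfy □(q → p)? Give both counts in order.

For ◇(¬p ∨ q):
e: successors {f}; ¬p ∨ q there: f:T. ✓
f: successors {f, g}; ¬p ∨ q there: f:T, g:F. ✓
g: no successors, so ◇(¬p ∨ q) fails. ✗
— 2 worlds.
For □(q → p):
e: successors {f}; q → p there: f:T. ✓
f: successors {f, g}; q → p there: f:T, g:T. ✓
g: no successors, so □(q → p) holds vacuously. ✓
— 3 worlds.

2 and 3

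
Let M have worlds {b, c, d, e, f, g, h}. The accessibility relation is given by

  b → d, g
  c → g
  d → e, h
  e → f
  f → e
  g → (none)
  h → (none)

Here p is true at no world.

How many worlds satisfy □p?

b: successors {d, g}; p there: d:F, g:F. ✗
c: successors {g}; p there: g:F. ✗
d: successors {e, h}; p there: e:F, h:F. ✗
e: successors {f}; p there: f:F. ✗
f: successors {e}; p there: e:F. ✗
g: no successors, so □p holds vacuously. ✓
h: no successors, so □p holds vacuously. ✓
Satisfying worlds: {g, h}.

2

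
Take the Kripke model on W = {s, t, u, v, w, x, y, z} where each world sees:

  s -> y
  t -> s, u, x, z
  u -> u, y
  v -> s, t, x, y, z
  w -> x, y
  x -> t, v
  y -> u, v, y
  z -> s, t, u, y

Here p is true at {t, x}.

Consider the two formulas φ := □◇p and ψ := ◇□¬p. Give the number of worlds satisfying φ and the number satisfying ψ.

For □◇p:
s: successors {y}; ◇p there: y:F. ✗
t: successors {s, u, x, z}; ◇p there: s:F, u:F, x:T, z:T. ✗
u: successors {u, y}; ◇p there: u:F, y:F. ✗
v: successors {s, t, x, y, z}; ◇p there: s:F, t:T, x:T, y:F, z:T. ✗
w: successors {x, y}; ◇p there: x:T, y:F. ✗
x: successors {t, v}; ◇p there: t:T, v:T. ✓
y: successors {u, v, y}; ◇p there: u:F, v:T, y:F. ✗
z: successors {s, t, u, y}; ◇p there: s:F, t:T, u:F, y:F. ✗
— 1 world.
For ◇□¬p:
s: successors {y}; □¬p there: y:T. ✓
t: successors {s, u, x, z}; □¬p there: s:T, u:T, x:F, z:F. ✓
u: successors {u, y}; □¬p there: u:T, y:T. ✓
v: successors {s, t, x, y, z}; □¬p there: s:T, t:F, x:F, y:T, z:F. ✓
w: successors {x, y}; □¬p there: x:F, y:T. ✓
x: successors {t, v}; □¬p there: t:F, v:F. ✗
y: successors {u, v, y}; □¬p there: u:T, v:F, y:T. ✓
z: successors {s, t, u, y}; □¬p there: s:T, t:F, u:T, y:T. ✓
— 7 worlds.

1 and 7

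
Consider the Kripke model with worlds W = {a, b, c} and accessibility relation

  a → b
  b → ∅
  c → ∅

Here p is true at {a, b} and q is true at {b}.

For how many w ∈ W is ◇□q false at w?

a: successors {b}; □q there: b:T. ✓
b: no successors, so ◇□q fails. ✗
c: no successors, so ◇□q fails. ✗
Satisfying worlds: {a}.
So ◇□q fails at the other 2 worlds.

2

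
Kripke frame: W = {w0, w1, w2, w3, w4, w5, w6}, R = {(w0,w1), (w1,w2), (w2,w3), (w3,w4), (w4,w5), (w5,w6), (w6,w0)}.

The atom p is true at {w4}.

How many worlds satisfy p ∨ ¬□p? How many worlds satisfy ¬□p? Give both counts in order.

For p ∨ ¬□p:
w0: p is F, ¬□p is T. ✓
w1: p is F, ¬□p is T. ✓
w2: p is F, ¬□p is T. ✓
w3: p is F, ¬□p is F. ✗
w4: p is T, ¬□p is T. ✓
w5: p is F, ¬□p is T. ✓
w6: p is F, ¬□p is T. ✓
— 6 worlds.
For ¬□p:
w0: □p is F. ✓
w1: □p is F. ✓
w2: □p is F. ✓
w3: □p is T. ✗
w4: □p is F. ✓
w5: □p is F. ✓
w6: □p is F. ✓
— 6 worlds.

6 and 6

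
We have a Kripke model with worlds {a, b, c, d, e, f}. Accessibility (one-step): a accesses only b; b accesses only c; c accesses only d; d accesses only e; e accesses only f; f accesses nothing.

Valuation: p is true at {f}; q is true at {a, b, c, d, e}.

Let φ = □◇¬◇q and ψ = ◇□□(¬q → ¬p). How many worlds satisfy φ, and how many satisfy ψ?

3 and 4

For □◇¬◇q:
a: successors {b}; ◇¬◇q there: b:F. ✗
b: successors {c}; ◇¬◇q there: c:F. ✗
c: successors {d}; ◇¬◇q there: d:T. ✓
d: successors {e}; ◇¬◇q there: e:T. ✓
e: successors {f}; ◇¬◇q there: f:F. ✗
f: no successors, so □◇¬◇q holds vacuously. ✓
— 3 worlds.
For ◇□□(¬q → ¬p):
a: successors {b}; □□(¬q → ¬p) there: b:T. ✓
b: successors {c}; □□(¬q → ¬p) there: c:T. ✓
c: successors {d}; □□(¬q → ¬p) there: d:F. ✗
d: successors {e}; □□(¬q → ¬p) there: e:T. ✓
e: successors {f}; □□(¬q → ¬p) there: f:T. ✓
f: no successors, so ◇□□(¬q → ¬p) fails. ✗
— 4 worlds.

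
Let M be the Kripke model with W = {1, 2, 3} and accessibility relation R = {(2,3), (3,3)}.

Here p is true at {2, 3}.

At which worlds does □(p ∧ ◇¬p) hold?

{1}

1: no successors, so □(p ∧ ◇¬p) holds vacuously. ✓
2: successors {3}; p ∧ ◇¬p there: 3:F. ✗
3: successors {3}; p ∧ ◇¬p there: 3:F. ✗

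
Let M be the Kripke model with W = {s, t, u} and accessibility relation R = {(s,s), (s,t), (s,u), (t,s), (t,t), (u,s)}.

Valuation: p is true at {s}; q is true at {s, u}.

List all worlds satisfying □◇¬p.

s: successors {s, t, u}; ◇¬p there: s:T, t:T, u:F. ✗
t: successors {s, t}; ◇¬p there: s:T, t:T. ✓
u: successors {s}; ◇¬p there: s:T. ✓

{t, u}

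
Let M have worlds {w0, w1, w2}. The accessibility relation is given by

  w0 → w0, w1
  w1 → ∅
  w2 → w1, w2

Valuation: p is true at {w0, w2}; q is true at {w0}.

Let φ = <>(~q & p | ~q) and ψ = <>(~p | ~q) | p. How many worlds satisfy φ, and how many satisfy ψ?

For <>(~q & p | ~q):
w0: successors {w0, w1}; ~q & p | ~q there: w0:F, w1:T. ✓
w1: no successors, so <>(~q & p | ~q) fails. ✗
w2: successors {w1, w2}; ~q & p | ~q there: w1:T, w2:T. ✓
— 2 worlds.
For <>(~p | ~q) | p:
w0: <>(~p | ~q) is T, p is T. ✓
w1: <>(~p | ~q) is F, p is F. ✗
w2: <>(~p | ~q) is T, p is T. ✓
— 2 worlds.

2 and 2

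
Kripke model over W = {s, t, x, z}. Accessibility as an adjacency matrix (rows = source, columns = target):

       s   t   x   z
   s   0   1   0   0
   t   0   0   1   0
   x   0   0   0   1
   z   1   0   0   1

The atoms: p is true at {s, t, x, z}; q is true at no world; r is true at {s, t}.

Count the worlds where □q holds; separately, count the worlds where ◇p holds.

0 and 4

For □q:
s: successors {t}; q there: t:F. ✗
t: successors {x}; q there: x:F. ✗
x: successors {z}; q there: z:F. ✗
z: successors {s, z}; q there: s:F, z:F. ✗
— 0 worlds.
For ◇p:
s: successors {t}; p there: t:T. ✓
t: successors {x}; p there: x:T. ✓
x: successors {z}; p there: z:T. ✓
z: successors {s, z}; p there: s:T, z:T. ✓
— 4 worlds.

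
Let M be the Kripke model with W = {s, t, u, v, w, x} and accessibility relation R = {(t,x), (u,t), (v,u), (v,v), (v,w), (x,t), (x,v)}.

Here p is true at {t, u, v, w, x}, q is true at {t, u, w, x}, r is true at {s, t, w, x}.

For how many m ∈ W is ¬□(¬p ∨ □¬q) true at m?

s: □(¬p ∨ □¬q) is T. ✗
t: □(¬p ∨ □¬q) is F. ✓
u: □(¬p ∨ □¬q) is F. ✓
v: □(¬p ∨ □¬q) is F. ✓
w: □(¬p ∨ □¬q) is T. ✗
x: □(¬p ∨ □¬q) is F. ✓
Satisfying worlds: {t, u, v, x}.

4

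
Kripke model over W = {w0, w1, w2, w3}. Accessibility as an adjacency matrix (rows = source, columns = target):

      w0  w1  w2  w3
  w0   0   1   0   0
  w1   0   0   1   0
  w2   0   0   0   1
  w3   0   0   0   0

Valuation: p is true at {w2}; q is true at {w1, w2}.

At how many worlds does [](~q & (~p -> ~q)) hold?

w0: successors {w1}; ~q & (~p -> ~q) there: w1:F. ✗
w1: successors {w2}; ~q & (~p -> ~q) there: w2:F. ✗
w2: successors {w3}; ~q & (~p -> ~q) there: w3:T. ✓
w3: no successors, so [](~q & (~p -> ~q)) holds vacuously. ✓
Satisfying worlds: {w2, w3}.

2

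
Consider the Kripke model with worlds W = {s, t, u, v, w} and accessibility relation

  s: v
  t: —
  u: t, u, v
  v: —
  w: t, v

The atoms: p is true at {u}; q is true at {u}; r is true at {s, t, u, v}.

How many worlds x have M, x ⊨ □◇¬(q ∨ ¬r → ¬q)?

2

s: successors {v}; ◇¬(q ∨ ¬r → ¬q) there: v:F. ✗
t: no successors, so □◇¬(q ∨ ¬r → ¬q) holds vacuously. ✓
u: successors {t, u, v}; ◇¬(q ∨ ¬r → ¬q) there: t:F, u:T, v:F. ✗
v: no successors, so □◇¬(q ∨ ¬r → ¬q) holds vacuously. ✓
w: successors {t, v}; ◇¬(q ∨ ¬r → ¬q) there: t:F, v:F. ✗
Satisfying worlds: {t, v}.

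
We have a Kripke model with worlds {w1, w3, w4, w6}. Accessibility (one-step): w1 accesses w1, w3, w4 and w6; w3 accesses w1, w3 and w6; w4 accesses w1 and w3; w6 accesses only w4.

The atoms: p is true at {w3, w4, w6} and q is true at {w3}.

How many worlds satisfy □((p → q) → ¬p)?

1

w1: successors {w1, w3, w4, w6}; (p → q) → ¬p there: w1:T, w3:F, w4:T, w6:T. ✗
w3: successors {w1, w3, w6}; (p → q) → ¬p there: w1:T, w3:F, w6:T. ✗
w4: successors {w1, w3}; (p → q) → ¬p there: w1:T, w3:F. ✗
w6: successors {w4}; (p → q) → ¬p there: w4:T. ✓
Satisfying worlds: {w6}.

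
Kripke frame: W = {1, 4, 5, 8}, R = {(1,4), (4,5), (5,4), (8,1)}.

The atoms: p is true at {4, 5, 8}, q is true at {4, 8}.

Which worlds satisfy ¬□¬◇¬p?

∅

1: □¬◇¬p is T. ✗
4: □¬◇¬p is T. ✗
5: □¬◇¬p is T. ✗
8: □¬◇¬p is T. ✗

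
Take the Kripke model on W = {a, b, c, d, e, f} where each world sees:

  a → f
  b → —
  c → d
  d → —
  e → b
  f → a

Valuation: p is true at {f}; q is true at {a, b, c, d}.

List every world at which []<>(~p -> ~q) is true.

a: successors {f}; <>(~p -> ~q) there: f:F. ✗
b: no successors, so []<>(~p -> ~q) holds vacuously. ✓
c: successors {d}; <>(~p -> ~q) there: d:F. ✗
d: no successors, so []<>(~p -> ~q) holds vacuously. ✓
e: successors {b}; <>(~p -> ~q) there: b:F. ✗
f: successors {a}; <>(~p -> ~q) there: a:T. ✓

{b, d, f}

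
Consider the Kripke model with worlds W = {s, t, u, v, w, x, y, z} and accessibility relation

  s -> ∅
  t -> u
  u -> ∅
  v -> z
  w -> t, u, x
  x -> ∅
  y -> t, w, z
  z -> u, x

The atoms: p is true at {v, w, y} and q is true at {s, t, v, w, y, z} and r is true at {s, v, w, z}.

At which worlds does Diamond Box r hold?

{t, w, z}

s: no successors, so Diamond Box r fails. ✗
t: successors {u}; Box r there: u:T. ✓
u: no successors, so Diamond Box r fails. ✗
v: successors {z}; Box r there: z:F. ✗
w: successors {t, u, x}; Box r there: t:F, u:T, x:T. ✓
x: no successors, so Diamond Box r fails. ✗
y: successors {t, w, z}; Box r there: t:F, w:F, z:F. ✗
z: successors {u, x}; Box r there: u:T, x:T. ✓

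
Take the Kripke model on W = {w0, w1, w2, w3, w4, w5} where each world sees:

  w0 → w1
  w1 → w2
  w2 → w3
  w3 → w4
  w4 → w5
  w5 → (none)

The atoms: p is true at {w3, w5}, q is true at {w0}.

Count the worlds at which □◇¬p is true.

3

w0: successors {w1}; ◇¬p there: w1:T. ✓
w1: successors {w2}; ◇¬p there: w2:F. ✗
w2: successors {w3}; ◇¬p there: w3:T. ✓
w3: successors {w4}; ◇¬p there: w4:F. ✗
w4: successors {w5}; ◇¬p there: w5:F. ✗
w5: no successors, so □◇¬p holds vacuously. ✓
Satisfying worlds: {w0, w2, w5}.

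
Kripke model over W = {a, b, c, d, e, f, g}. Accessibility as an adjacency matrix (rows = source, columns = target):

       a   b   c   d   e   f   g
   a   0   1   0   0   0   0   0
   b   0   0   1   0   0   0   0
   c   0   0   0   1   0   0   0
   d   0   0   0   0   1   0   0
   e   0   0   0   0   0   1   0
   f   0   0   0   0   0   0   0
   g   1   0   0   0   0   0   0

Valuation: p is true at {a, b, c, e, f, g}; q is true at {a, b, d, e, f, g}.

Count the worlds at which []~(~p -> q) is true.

1

a: successors {b}; ~(~p -> q) there: b:F. ✗
b: successors {c}; ~(~p -> q) there: c:F. ✗
c: successors {d}; ~(~p -> q) there: d:F. ✗
d: successors {e}; ~(~p -> q) there: e:F. ✗
e: successors {f}; ~(~p -> q) there: f:F. ✗
f: no successors, so []~(~p -> q) holds vacuously. ✓
g: successors {a}; ~(~p -> q) there: a:F. ✗
Satisfying worlds: {f}.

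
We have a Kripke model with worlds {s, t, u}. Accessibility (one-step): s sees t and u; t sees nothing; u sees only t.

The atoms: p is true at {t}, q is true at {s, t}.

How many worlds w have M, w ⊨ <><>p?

1

s: successors {t, u}; <>p there: t:F, u:T. ✓
t: no successors, so <><>p fails. ✗
u: successors {t}; <>p there: t:F. ✗
Satisfying worlds: {s}.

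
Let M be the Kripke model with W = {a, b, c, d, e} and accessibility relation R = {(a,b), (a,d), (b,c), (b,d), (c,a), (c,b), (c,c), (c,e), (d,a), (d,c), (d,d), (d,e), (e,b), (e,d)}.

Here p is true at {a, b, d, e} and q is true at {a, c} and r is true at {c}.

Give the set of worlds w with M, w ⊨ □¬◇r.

a: successors {b, d}; ¬◇r there: b:F, d:F. ✗
b: successors {c, d}; ¬◇r there: c:F, d:F. ✗
c: successors {a, b, c, e}; ¬◇r there: a:T, b:F, c:F, e:T. ✗
d: successors {a, c, d, e}; ¬◇r there: a:T, c:F, d:F, e:T. ✗
e: successors {b, d}; ¬◇r there: b:F, d:F. ✗

∅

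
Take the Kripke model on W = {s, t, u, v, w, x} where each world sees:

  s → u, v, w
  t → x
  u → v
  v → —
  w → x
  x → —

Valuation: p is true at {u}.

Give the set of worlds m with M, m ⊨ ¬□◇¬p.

s: □◇¬p is F. ✓
t: □◇¬p is F. ✓
u: □◇¬p is F. ✓
v: □◇¬p is T. ✗
w: □◇¬p is F. ✓
x: □◇¬p is T. ✗

{s, t, u, w}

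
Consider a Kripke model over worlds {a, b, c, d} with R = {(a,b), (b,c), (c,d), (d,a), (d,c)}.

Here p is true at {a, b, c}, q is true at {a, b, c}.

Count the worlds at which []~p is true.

1

a: successors {b}; ~p there: b:F. ✗
b: successors {c}; ~p there: c:F. ✗
c: successors {d}; ~p there: d:T. ✓
d: successors {a, c}; ~p there: a:F, c:F. ✗
Satisfying worlds: {c}.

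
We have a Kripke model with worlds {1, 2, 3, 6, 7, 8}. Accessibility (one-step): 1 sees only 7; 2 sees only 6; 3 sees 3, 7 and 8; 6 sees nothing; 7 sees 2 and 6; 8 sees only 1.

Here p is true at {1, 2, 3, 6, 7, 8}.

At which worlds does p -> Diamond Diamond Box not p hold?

1: p is T, Diamond Diamond Box not p is T. ✓
2: p is T, Diamond Diamond Box not p is F. ✗
3: p is T, Diamond Diamond Box not p is T. ✓
6: p is T, Diamond Diamond Box not p is F. ✗
7: p is T, Diamond Diamond Box not p is T. ✓
8: p is T, Diamond Diamond Box not p is F. ✗

{1, 3, 7}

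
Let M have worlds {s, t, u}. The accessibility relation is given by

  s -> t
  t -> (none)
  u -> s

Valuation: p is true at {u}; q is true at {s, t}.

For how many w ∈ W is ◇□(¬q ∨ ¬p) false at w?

1

s: successors {t}; □(¬q ∨ ¬p) there: t:T. ✓
t: no successors, so ◇□(¬q ∨ ¬p) fails. ✗
u: successors {s}; □(¬q ∨ ¬p) there: s:T. ✓
Satisfying worlds: {s, u}.
So ◇□(¬q ∨ ¬p) fails at the other 1 world.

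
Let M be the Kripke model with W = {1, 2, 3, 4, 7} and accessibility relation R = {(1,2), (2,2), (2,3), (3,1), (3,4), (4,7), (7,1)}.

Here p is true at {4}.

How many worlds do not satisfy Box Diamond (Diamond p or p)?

1: successors {2}; Diamond (Diamond p or p) there: 2:T. ✓
2: successors {2, 3}; Diamond (Diamond p or p) there: 2:T, 3:T. ✓
3: successors {1, 4}; Diamond (Diamond p or p) there: 1:F, 4:F. ✗
4: successors {7}; Diamond (Diamond p or p) there: 7:F. ✗
7: successors {1}; Diamond (Diamond p or p) there: 1:F. ✗
Satisfying worlds: {1, 2}.
So Box Diamond (Diamond p or p) fails at the other 3 worlds.

3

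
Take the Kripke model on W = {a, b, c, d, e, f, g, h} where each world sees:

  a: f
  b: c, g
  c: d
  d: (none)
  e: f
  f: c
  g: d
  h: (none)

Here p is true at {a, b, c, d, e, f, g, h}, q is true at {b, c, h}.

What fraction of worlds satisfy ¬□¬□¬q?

1/2

a: □¬□¬q is T. ✗
b: □¬□¬q is F. ✓
c: □¬□¬q is F. ✓
d: □¬□¬q is T. ✗
e: □¬□¬q is T. ✗
f: □¬□¬q is F. ✓
g: □¬□¬q is F. ✓
h: □¬□¬q is T. ✗
That's 4 of 8 worlds, so 4/8 = 1/2.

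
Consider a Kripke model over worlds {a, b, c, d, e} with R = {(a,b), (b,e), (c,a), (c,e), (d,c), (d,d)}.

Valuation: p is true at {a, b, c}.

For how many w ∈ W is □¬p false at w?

a: successors {b}; ¬p there: b:F. ✗
b: successors {e}; ¬p there: e:T. ✓
c: successors {a, e}; ¬p there: a:F, e:T. ✗
d: successors {c, d}; ¬p there: c:F, d:T. ✗
e: no successors, so □¬p holds vacuously. ✓
Satisfying worlds: {b, e}.
So □¬p fails at the other 3 worlds.

3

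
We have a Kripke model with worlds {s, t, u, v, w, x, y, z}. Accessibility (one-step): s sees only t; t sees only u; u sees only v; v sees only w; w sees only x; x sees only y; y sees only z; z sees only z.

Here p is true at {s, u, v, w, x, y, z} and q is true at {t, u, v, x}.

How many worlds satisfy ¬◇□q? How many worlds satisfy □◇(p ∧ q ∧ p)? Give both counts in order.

For ¬◇□q:
s: ◇□q is T. ✗
t: ◇□q is T. ✗
u: ◇□q is F. ✓
v: ◇□q is T. ✗
w: ◇□q is F. ✓
x: ◇□q is F. ✓
y: ◇□q is F. ✓
z: ◇□q is F. ✓
— 5 worlds.
For □◇(p ∧ q ∧ p):
s: successors {t}; ◇(p ∧ q ∧ p) there: t:T. ✓
t: successors {u}; ◇(p ∧ q ∧ p) there: u:T. ✓
u: successors {v}; ◇(p ∧ q ∧ p) there: v:F. ✗
v: successors {w}; ◇(p ∧ q ∧ p) there: w:T. ✓
w: successors {x}; ◇(p ∧ q ∧ p) there: x:F. ✗
x: successors {y}; ◇(p ∧ q ∧ p) there: y:F. ✗
y: successors {z}; ◇(p ∧ q ∧ p) there: z:F. ✗
z: successors {z}; ◇(p ∧ q ∧ p) there: z:F. ✗
— 3 worlds.

5 and 3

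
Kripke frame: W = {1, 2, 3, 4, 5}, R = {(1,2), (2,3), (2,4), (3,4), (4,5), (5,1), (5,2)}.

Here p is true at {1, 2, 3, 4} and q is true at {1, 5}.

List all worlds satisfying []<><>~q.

{1, 3, 4, 5}

1: successors {2}; <><>~q there: 2:T. ✓
2: successors {3, 4}; <><>~q there: 3:F, 4:T. ✗
3: successors {4}; <><>~q there: 4:T. ✓
4: successors {5}; <><>~q there: 5:T. ✓
5: successors {1, 2}; <><>~q there: 1:T, 2:T. ✓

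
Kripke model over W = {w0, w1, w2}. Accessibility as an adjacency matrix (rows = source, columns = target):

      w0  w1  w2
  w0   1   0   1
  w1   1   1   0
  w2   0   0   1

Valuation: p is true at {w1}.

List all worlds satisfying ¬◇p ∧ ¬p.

w0: ¬◇p is T, ¬p is T. ✓
w1: ¬◇p is F, ¬p is F. ✗
w2: ¬◇p is T, ¬p is T. ✓

{w0, w2}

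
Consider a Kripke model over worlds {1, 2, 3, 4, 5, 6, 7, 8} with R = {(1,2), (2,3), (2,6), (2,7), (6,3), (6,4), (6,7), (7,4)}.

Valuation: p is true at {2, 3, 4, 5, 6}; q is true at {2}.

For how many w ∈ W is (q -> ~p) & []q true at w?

5

1: q -> ~p is T, []q is T. ✓
2: q -> ~p is F, []q is F. ✗
3: q -> ~p is T, []q is T. ✓
4: q -> ~p is T, []q is T. ✓
5: q -> ~p is T, []q is T. ✓
6: q -> ~p is T, []q is F. ✗
7: q -> ~p is T, []q is F. ✗
8: q -> ~p is T, []q is T. ✓
Satisfying worlds: {1, 3, 4, 5, 8}.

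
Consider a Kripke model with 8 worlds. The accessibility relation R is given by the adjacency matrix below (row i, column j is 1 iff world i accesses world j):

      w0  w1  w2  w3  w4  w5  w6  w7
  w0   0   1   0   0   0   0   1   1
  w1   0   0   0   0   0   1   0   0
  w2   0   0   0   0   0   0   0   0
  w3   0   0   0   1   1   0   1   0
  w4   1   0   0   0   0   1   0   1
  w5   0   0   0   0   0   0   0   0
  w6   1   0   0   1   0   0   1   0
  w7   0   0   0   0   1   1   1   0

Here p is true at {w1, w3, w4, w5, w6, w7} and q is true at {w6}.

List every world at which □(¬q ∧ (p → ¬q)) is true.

w0: successors {w1, w6, w7}; ¬q ∧ (p → ¬q) there: w1:T, w6:F, w7:T. ✗
w1: successors {w5}; ¬q ∧ (p → ¬q) there: w5:T. ✓
w2: no successors, so □(¬q ∧ (p → ¬q)) holds vacuously. ✓
w3: successors {w3, w4, w6}; ¬q ∧ (p → ¬q) there: w3:T, w4:T, w6:F. ✗
w4: successors {w0, w5, w7}; ¬q ∧ (p → ¬q) there: w0:T, w5:T, w7:T. ✓
w5: no successors, so □(¬q ∧ (p → ¬q)) holds vacuously. ✓
w6: successors {w0, w3, w6}; ¬q ∧ (p → ¬q) there: w0:T, w3:T, w6:F. ✗
w7: successors {w4, w5, w6}; ¬q ∧ (p → ¬q) there: w4:T, w5:T, w6:F. ✗

{w1, w2, w4, w5}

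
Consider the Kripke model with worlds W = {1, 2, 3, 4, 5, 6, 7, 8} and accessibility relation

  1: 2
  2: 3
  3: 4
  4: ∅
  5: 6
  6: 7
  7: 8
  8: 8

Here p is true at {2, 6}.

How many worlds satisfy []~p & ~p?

1: []~p is F, ~p is T. ✗
2: []~p is T, ~p is F. ✗
3: []~p is T, ~p is T. ✓
4: []~p is T, ~p is T. ✓
5: []~p is F, ~p is T. ✗
6: []~p is T, ~p is F. ✗
7: []~p is T, ~p is T. ✓
8: []~p is T, ~p is T. ✓
Satisfying worlds: {3, 4, 7, 8}.

4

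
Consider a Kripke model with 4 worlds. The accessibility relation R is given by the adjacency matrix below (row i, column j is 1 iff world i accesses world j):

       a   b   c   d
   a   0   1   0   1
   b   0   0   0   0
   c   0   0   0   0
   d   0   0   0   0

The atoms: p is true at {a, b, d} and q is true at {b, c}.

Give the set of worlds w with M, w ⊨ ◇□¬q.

{a}

a: successors {b, d}; □¬q there: b:T, d:T. ✓
b: no successors, so ◇□¬q fails. ✗
c: no successors, so ◇□¬q fails. ✗
d: no successors, so ◇□¬q fails. ✗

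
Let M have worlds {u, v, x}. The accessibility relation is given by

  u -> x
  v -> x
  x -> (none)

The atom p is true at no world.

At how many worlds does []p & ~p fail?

u: []p is F, ~p is T. ✗
v: []p is F, ~p is T. ✗
x: []p is T, ~p is T. ✓
Satisfying worlds: {x}.
So []p & ~p fails at the other 2 worlds.

2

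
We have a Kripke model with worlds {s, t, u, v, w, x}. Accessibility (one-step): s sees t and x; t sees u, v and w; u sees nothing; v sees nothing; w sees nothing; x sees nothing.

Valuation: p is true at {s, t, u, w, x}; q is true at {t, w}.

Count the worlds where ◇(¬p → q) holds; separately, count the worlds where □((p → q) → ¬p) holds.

For ◇(¬p → q):
s: successors {t, x}; ¬p → q there: t:T, x:T. ✓
t: successors {u, v, w}; ¬p → q there: u:T, v:F, w:T. ✓
u: no successors, so ◇(¬p → q) fails. ✗
v: no successors, so ◇(¬p → q) fails. ✗
w: no successors, so ◇(¬p → q) fails. ✗
x: no successors, so ◇(¬p → q) fails. ✗
— 2 worlds.
For □((p → q) → ¬p):
s: successors {t, x}; (p → q) → ¬p there: t:F, x:T. ✗
t: successors {u, v, w}; (p → q) → ¬p there: u:T, v:T, w:F. ✗
u: no successors, so □((p → q) → ¬p) holds vacuously. ✓
v: no successors, so □((p → q) → ¬p) holds vacuously. ✓
w: no successors, so □((p → q) → ¬p) holds vacuously. ✓
x: no successors, so □((p → q) → ¬p) holds vacuously. ✓
— 4 worlds.

2 and 4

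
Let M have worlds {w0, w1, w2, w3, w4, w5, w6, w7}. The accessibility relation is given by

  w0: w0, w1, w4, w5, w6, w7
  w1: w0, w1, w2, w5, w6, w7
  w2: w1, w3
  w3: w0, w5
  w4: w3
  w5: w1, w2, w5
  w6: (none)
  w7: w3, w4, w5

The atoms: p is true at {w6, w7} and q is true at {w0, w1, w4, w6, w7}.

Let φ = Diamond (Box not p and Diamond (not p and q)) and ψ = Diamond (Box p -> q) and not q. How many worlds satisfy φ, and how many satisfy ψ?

For Diamond (Box not p and Diamond (not p and q)):
w0: successors {w0, w1, w4, w5, w6, w7}; Box not p and Diamond (not p and q) there: w0:F, w1:F, w4:F, w5:T, w6:F, w7:T. ✓
w1: successors {w0, w1, w2, w5, w6, w7}; Box not p and Diamond (not p and q) there: w0:F, w1:F, w2:T, w5:T, w6:F, w7:T. ✓
w2: successors {w1, w3}; Box not p and Diamond (not p and q) there: w1:F, w3:T. ✓
w3: successors {w0, w5}; Box not p and Diamond (not p and q) there: w0:F, w5:T. ✓
w4: successors {w3}; Box not p and Diamond (not p and q) there: w3:T. ✓
w5: successors {w1, w2, w5}; Box not p and Diamond (not p and q) there: w1:F, w2:T, w5:T. ✓
w6: no successors, so Diamond (Box not p and Diamond (not p and q)) fails. ✗
w7: successors {w3, w4, w5}; Box not p and Diamond (not p and q) there: w3:T, w4:F, w5:T. ✓
— 7 worlds.
For Diamond (Box p -> q) and not q:
w0: Diamond (Box p -> q) is T, not q is F. ✗
w1: Diamond (Box p -> q) is T, not q is F. ✗
w2: Diamond (Box p -> q) is T, not q is T. ✓
w3: Diamond (Box p -> q) is T, not q is T. ✓
w4: Diamond (Box p -> q) is T, not q is F. ✗
w5: Diamond (Box p -> q) is T, not q is T. ✓
w6: Diamond (Box p -> q) is F, not q is F. ✗
w7: Diamond (Box p -> q) is T, not q is F. ✗
— 3 worlds.

7 and 3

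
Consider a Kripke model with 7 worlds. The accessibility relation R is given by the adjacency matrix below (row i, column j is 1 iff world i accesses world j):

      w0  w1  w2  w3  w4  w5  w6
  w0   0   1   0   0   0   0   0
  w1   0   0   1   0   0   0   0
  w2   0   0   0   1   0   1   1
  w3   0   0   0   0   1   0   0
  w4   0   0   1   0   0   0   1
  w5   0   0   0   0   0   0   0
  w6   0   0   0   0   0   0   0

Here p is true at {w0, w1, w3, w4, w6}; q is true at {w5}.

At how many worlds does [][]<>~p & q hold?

1

w0: [][]<>~p is T, q is F. ✗
w1: [][]<>~p is F, q is F. ✗
w2: [][]<>~p is T, q is F. ✗
w3: [][]<>~p is F, q is F. ✗
w4: [][]<>~p is F, q is F. ✗
w5: [][]<>~p is T, q is T. ✓
w6: [][]<>~p is T, q is F. ✗
Satisfying worlds: {w5}.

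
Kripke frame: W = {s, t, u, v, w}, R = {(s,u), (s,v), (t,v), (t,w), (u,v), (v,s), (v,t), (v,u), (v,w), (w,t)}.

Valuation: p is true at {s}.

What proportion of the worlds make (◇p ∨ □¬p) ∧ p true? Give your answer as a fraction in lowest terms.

s: ◇p ∨ □¬p is T, p is T. ✓
t: ◇p ∨ □¬p is T, p is F. ✗
u: ◇p ∨ □¬p is T, p is F. ✗
v: ◇p ∨ □¬p is T, p is F. ✗
w: ◇p ∨ □¬p is T, p is F. ✗
That's 1 of 5 worlds, so 1/5.

1/5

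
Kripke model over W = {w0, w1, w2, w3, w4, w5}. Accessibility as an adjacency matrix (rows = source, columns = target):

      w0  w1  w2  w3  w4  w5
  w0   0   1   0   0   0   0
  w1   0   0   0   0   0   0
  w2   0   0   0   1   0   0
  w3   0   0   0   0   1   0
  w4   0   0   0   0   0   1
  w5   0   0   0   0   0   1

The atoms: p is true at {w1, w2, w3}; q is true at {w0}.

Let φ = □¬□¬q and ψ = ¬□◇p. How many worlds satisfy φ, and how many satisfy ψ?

For □¬□¬q:
w0: successors {w1}; ¬□¬q there: w1:F. ✗
w1: no successors, so □¬□¬q holds vacuously. ✓
w2: successors {w3}; ¬□¬q there: w3:F. ✗
w3: successors {w4}; ¬□¬q there: w4:F. ✗
w4: successors {w5}; ¬□¬q there: w5:F. ✗
w5: successors {w5}; ¬□¬q there: w5:F. ✗
— 1 world.
For ¬□◇p:
w0: □◇p is F. ✓
w1: □◇p is T. ✗
w2: □◇p is F. ✓
w3: □◇p is F. ✓
w4: □◇p is F. ✓
w5: □◇p is F. ✓
— 5 worlds.

1 and 5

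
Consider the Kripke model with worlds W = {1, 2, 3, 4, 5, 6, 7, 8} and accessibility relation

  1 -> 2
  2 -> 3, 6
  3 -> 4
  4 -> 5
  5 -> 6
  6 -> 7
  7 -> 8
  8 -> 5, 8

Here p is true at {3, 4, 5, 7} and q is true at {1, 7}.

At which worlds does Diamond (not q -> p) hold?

{2, 3, 4, 6, 8}

1: successors {2}; not q -> p there: 2:F. ✗
2: successors {3, 6}; not q -> p there: 3:T, 6:F. ✓
3: successors {4}; not q -> p there: 4:T. ✓
4: successors {5}; not q -> p there: 5:T. ✓
5: successors {6}; not q -> p there: 6:F. ✗
6: successors {7}; not q -> p there: 7:T. ✓
7: successors {8}; not q -> p there: 8:F. ✗
8: successors {5, 8}; not q -> p there: 5:T, 8:F. ✓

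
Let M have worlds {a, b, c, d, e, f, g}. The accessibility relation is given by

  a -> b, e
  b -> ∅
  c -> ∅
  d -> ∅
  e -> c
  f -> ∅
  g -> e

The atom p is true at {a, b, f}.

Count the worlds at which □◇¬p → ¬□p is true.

a: □◇¬p is F, ¬□p is T. ✓
b: □◇¬p is T, ¬□p is F. ✗
c: □◇¬p is T, ¬□p is F. ✗
d: □◇¬p is T, ¬□p is F. ✗
e: □◇¬p is F, ¬□p is T. ✓
f: □◇¬p is T, ¬□p is F. ✗
g: □◇¬p is T, ¬□p is T. ✓
Satisfying worlds: {a, e, g}.

3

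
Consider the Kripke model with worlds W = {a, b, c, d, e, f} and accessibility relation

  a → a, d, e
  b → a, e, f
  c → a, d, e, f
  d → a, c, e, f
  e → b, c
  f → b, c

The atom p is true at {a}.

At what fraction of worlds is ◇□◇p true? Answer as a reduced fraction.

2/3

a: successors {a, d, e}; □◇p there: a:F, d:F, e:T. ✓
b: successors {a, e, f}; □◇p there: a:F, e:T, f:T. ✓
c: successors {a, d, e, f}; □◇p there: a:F, d:F, e:T, f:T. ✓
d: successors {a, c, e, f}; □◇p there: a:F, c:F, e:T, f:T. ✓
e: successors {b, c}; □◇p there: b:F, c:F. ✗
f: successors {b, c}; □◇p there: b:F, c:F. ✗
That's 4 of 6 worlds, so 4/6 = 2/3.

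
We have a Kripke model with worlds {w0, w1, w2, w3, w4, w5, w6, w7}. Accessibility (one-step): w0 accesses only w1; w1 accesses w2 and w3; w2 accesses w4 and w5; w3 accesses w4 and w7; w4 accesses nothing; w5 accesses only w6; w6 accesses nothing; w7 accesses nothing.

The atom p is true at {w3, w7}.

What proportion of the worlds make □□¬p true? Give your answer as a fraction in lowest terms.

w0: successors {w1}; □¬p there: w1:F. ✗
w1: successors {w2, w3}; □¬p there: w2:T, w3:F. ✗
w2: successors {w4, w5}; □¬p there: w4:T, w5:T. ✓
w3: successors {w4, w7}; □¬p there: w4:T, w7:T. ✓
w4: no successors, so □□¬p holds vacuously. ✓
w5: successors {w6}; □¬p there: w6:T. ✓
w6: no successors, so □□¬p holds vacuously. ✓
w7: no successors, so □□¬p holds vacuously. ✓
That's 6 of 8 worlds, so 6/8 = 3/4.

3/4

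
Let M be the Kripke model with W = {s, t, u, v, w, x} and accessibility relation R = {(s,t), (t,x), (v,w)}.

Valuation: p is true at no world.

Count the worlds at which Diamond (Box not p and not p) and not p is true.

3

s: Diamond (Box not p and not p) is T, not p is T. ✓
t: Diamond (Box not p and not p) is T, not p is T. ✓
u: Diamond (Box not p and not p) is F, not p is T. ✗
v: Diamond (Box not p and not p) is T, not p is T. ✓
w: Diamond (Box not p and not p) is F, not p is T. ✗
x: Diamond (Box not p and not p) is F, not p is T. ✗
Satisfying worlds: {s, t, v}.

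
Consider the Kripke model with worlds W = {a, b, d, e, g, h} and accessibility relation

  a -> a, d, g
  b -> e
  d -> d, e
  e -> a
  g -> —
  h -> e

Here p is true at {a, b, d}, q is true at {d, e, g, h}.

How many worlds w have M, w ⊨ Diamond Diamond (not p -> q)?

a: successors {a, d, g}; Diamond (not p -> q) there: a:T, d:T, g:F. ✓
b: successors {e}; Diamond (not p -> q) there: e:T. ✓
d: successors {d, e}; Diamond (not p -> q) there: d:T, e:T. ✓
e: successors {a}; Diamond (not p -> q) there: a:T. ✓
g: no successors, so Diamond Diamond (not p -> q) fails. ✗
h: successors {e}; Diamond (not p -> q) there: e:T. ✓
Satisfying worlds: {a, b, d, e, h}.

5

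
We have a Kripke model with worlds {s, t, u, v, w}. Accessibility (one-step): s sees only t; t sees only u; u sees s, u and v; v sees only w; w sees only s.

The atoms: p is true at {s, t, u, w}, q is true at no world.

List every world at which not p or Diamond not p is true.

{u, v}

s: not p is F, Diamond not p is F. ✗
t: not p is F, Diamond not p is F. ✗
u: not p is F, Diamond not p is T. ✓
v: not p is T, Diamond not p is F. ✓
w: not p is F, Diamond not p is F. ✗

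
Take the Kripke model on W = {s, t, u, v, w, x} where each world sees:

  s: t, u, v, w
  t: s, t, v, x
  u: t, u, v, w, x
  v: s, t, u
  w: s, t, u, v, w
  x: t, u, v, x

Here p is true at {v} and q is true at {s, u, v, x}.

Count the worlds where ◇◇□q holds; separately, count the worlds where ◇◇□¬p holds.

For ◇◇□q:
s: successors {t, u, v, w}; ◇□q there: t:F, u:F, v:F, w:F. ✗
t: successors {s, t, v, x}; ◇□q there: s:F, t:F, v:F, x:F. ✗
u: successors {t, u, v, w, x}; ◇□q there: t:F, u:F, v:F, w:F, x:F. ✗
v: successors {s, t, u}; ◇□q there: s:F, t:F, u:F. ✗
w: successors {s, t, u, v, w}; ◇□q there: s:F, t:F, u:F, v:F, w:F. ✗
x: successors {t, u, v, x}; ◇□q there: t:F, u:F, v:F, x:F. ✗
— 0 worlds.
For ◇◇□¬p:
s: successors {t, u, v, w}; ◇□¬p there: t:T, u:T, v:F, w:T. ✓
t: successors {s, t, v, x}; ◇□¬p there: s:T, t:T, v:F, x:T. ✓
u: successors {t, u, v, w, x}; ◇□¬p there: t:T, u:T, v:F, w:T, x:T. ✓
v: successors {s, t, u}; ◇□¬p there: s:T, t:T, u:T. ✓
w: successors {s, t, u, v, w}; ◇□¬p there: s:T, t:T, u:T, v:F, w:T. ✓
x: successors {t, u, v, x}; ◇□¬p there: t:T, u:T, v:F, x:T. ✓
— 6 worlds.

0 and 6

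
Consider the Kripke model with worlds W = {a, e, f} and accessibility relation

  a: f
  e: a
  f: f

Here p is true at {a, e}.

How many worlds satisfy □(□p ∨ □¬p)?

3

a: successors {f}; □p ∨ □¬p there: f:T. ✓
e: successors {a}; □p ∨ □¬p there: a:T. ✓
f: successors {f}; □p ∨ □¬p there: f:T. ✓
Satisfying worlds: {a, e, f}.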